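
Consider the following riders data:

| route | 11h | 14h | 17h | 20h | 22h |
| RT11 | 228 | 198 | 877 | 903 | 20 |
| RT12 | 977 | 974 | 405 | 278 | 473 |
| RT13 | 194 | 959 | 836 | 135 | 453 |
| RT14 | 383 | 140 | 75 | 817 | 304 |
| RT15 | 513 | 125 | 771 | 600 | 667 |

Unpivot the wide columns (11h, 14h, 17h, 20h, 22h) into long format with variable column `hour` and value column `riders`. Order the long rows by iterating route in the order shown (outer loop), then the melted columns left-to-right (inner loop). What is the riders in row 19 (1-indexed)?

25 rows total (5 × 5). Row 19: index ⌊(19-1)/5⌋ = 3 into route → RT14; (19-1) mod 5 = 3 into the melted columns → 20h.
So row 19 is (RT14, 20h, 817); riders = 817.

817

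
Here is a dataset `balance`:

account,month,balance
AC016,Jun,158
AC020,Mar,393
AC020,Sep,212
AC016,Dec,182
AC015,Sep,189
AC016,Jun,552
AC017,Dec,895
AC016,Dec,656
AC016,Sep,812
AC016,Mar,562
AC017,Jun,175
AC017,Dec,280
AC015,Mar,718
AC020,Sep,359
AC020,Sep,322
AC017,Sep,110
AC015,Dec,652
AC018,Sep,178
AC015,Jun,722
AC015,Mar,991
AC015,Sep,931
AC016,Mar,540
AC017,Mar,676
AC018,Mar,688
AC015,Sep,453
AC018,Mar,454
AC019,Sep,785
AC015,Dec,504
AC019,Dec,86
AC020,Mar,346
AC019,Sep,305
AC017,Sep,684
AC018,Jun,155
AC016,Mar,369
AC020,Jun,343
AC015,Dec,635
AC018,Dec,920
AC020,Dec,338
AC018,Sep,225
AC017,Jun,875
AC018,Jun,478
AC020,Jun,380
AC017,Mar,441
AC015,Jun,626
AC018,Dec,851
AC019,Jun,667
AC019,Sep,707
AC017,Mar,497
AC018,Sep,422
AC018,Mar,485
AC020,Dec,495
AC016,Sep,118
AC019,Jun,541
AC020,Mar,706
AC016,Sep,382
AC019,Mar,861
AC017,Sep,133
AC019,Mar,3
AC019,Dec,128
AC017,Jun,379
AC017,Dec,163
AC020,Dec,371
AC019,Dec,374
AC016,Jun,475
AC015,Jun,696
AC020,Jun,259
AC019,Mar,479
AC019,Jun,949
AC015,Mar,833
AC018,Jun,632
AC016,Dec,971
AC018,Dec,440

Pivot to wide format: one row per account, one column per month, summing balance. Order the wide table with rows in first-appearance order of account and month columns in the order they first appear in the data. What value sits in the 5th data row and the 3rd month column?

With rows in first-appearance order of account, row 5 is account=AC018. month columns in first-appearance order: Jun, Mar, Sep, Dec; column 3 is Sep.
Long rows with account=AC018, month=Sep: 178 + 225 + 422 = 825.

825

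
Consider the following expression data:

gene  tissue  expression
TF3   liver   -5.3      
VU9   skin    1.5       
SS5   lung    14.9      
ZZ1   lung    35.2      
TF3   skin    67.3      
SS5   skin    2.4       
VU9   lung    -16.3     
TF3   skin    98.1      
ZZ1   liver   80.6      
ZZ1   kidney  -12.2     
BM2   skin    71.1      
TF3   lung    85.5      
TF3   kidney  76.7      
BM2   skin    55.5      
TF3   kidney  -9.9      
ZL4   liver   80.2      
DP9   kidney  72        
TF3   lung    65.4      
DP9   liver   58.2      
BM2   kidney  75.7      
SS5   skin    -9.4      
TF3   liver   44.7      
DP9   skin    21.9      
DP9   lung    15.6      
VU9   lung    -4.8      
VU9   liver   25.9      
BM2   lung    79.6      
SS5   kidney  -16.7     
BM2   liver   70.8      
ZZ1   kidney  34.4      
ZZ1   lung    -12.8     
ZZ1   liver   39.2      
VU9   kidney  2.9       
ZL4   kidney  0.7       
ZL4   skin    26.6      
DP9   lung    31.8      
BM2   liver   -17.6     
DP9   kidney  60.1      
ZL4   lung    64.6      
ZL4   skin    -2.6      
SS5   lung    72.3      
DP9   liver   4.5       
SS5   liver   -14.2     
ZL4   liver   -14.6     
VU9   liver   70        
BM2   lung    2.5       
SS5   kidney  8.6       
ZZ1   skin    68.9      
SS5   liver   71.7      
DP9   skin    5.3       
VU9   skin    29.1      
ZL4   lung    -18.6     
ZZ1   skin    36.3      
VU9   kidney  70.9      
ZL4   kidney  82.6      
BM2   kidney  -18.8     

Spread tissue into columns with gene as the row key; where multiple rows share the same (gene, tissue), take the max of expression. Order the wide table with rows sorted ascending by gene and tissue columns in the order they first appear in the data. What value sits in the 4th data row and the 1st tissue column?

With rows sorted ascending by gene, row 4 is gene=TF3. tissue columns in first-appearance order: liver, skin, lung, kidney; column 1 is liver.
Long rows with gene=TF3, tissue=liver: max(-5.3, 44.7) = 44.7.

44.7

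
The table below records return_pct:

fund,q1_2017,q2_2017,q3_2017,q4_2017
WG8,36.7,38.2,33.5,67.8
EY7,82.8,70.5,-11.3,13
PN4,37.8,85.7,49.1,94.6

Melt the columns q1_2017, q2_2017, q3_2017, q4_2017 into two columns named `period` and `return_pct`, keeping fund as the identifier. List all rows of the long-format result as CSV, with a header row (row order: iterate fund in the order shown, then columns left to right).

fund,period,return_pct
WG8,q1_2017,36.7
WG8,q2_2017,38.2
WG8,q3_2017,33.5
WG8,q4_2017,67.8
EY7,q1_2017,82.8
EY7,q2_2017,70.5
EY7,q3_2017,-11.3
EY7,q4_2017,13
PN4,q1_2017,37.8
PN4,q2_2017,85.7
PN4,q3_2017,49.1
PN4,q4_2017,94.6

Each (fund, column) pair becomes one row: 3 × 4 = 12 rows.
For example, (WG8, q1_2017) → return_pct=36.7.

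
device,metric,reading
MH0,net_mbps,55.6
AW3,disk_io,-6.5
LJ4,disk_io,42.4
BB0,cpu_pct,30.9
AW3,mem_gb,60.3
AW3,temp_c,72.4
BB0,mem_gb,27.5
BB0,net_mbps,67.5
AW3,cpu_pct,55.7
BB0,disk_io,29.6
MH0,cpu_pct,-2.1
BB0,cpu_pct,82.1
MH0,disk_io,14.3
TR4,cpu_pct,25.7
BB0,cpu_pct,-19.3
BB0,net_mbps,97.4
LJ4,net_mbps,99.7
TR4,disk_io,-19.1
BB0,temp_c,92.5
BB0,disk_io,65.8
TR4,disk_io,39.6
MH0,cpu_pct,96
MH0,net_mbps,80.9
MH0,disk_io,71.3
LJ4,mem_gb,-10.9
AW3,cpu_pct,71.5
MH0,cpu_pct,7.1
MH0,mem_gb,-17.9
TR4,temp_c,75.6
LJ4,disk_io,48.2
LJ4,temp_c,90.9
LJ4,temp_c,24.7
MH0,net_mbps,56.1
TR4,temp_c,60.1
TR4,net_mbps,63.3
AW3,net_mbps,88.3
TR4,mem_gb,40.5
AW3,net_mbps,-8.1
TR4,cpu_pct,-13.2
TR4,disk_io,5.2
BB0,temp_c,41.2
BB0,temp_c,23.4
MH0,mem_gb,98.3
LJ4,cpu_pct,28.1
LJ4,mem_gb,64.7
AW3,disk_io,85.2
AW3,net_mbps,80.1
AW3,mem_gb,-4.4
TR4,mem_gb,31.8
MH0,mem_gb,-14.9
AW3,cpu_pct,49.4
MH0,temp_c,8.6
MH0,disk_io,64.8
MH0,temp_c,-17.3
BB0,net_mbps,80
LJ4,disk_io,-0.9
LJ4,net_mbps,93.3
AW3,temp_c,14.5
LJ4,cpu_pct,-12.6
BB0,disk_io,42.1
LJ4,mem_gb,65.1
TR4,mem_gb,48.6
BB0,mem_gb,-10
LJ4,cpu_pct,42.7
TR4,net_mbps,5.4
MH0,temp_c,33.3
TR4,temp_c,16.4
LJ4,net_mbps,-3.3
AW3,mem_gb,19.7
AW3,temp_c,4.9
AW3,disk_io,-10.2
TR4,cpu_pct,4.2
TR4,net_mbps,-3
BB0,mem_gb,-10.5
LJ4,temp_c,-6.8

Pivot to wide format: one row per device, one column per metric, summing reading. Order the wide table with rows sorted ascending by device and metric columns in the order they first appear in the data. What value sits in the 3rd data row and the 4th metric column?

With rows sorted ascending by device, row 3 is device=LJ4. metric columns in first-appearance order: net_mbps, disk_io, cpu_pct, mem_gb, temp_c; column 4 is mem_gb.
Long rows with device=LJ4, metric=mem_gb: -10.9 + 64.7 + 65.1 = 118.9.

118.9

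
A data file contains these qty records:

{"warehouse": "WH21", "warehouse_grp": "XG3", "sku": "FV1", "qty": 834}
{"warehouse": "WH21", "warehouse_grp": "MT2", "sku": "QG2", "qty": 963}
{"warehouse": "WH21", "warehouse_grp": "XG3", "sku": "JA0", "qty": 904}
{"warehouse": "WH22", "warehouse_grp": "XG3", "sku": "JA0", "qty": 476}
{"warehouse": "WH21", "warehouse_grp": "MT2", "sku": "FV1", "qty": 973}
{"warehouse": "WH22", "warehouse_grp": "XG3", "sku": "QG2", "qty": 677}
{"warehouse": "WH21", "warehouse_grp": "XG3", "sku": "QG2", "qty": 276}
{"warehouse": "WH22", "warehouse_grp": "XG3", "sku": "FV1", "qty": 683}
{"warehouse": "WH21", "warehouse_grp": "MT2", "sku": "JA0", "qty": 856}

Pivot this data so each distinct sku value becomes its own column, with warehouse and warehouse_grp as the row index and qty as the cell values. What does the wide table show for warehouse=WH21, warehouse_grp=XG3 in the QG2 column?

276

Wide layout: rows indexed by warehouse and warehouse_grp, columns are the 3 distinct sku values (FV1, QG2, JA0).
Cell (warehouse=WH21, warehouse_grp=XG3, sku=QG2) draws from the long row where warehouse=WH21, warehouse_grp=XG3 and sku=QG2, which has qty=276.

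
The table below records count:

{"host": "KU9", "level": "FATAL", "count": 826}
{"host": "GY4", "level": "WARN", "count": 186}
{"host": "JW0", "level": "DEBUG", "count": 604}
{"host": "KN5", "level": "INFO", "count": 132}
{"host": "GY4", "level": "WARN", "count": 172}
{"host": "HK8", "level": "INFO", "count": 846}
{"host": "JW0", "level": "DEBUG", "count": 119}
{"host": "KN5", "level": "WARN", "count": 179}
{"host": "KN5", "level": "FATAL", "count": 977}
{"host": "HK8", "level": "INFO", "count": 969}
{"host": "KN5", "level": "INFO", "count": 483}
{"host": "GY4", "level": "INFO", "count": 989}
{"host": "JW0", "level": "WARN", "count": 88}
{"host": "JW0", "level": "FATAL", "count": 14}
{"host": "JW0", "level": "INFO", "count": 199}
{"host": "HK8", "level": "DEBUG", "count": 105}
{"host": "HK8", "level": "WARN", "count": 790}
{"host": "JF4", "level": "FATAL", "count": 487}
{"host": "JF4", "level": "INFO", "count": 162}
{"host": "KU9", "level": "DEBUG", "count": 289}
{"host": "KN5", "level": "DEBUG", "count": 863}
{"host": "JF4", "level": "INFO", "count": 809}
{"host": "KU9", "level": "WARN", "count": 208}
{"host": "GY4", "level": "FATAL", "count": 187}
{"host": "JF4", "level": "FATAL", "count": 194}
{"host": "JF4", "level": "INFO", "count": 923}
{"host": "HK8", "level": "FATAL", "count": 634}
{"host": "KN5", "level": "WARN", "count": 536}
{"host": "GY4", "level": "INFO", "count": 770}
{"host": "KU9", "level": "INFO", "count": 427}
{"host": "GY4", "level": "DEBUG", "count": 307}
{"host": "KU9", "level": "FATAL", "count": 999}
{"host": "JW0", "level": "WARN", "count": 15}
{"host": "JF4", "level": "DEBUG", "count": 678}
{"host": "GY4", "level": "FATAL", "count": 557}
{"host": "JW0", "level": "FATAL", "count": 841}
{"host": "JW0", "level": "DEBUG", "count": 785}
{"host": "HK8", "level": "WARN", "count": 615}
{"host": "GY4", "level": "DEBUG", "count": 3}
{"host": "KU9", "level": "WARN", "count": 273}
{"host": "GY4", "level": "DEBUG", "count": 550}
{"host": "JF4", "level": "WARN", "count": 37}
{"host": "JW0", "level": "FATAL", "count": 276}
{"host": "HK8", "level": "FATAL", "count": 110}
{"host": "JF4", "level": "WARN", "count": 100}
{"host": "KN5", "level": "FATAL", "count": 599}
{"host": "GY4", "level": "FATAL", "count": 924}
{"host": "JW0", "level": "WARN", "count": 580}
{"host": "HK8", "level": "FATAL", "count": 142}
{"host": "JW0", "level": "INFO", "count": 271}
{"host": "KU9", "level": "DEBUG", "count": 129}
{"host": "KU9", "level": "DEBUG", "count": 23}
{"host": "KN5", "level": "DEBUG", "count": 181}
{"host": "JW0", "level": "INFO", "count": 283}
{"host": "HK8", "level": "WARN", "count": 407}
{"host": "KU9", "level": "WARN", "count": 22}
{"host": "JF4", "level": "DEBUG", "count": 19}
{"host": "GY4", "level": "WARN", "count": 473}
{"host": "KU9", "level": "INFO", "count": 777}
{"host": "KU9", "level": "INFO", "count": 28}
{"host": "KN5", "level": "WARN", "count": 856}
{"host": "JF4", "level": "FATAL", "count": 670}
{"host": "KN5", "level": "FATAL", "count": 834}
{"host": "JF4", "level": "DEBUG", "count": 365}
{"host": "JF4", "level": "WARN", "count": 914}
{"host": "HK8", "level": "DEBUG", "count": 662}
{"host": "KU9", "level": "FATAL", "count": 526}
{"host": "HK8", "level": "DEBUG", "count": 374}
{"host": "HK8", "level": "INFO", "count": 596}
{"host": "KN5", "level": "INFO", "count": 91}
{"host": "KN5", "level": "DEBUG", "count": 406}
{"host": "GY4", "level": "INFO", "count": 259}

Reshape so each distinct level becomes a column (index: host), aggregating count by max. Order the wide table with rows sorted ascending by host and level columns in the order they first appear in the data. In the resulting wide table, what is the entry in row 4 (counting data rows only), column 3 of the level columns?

With rows sorted ascending by host, row 4 is host=JW0. level columns in first-appearance order: FATAL, WARN, DEBUG, INFO; column 3 is DEBUG.
Long rows with host=JW0, level=DEBUG: max(604, 119, 785) = 785.

785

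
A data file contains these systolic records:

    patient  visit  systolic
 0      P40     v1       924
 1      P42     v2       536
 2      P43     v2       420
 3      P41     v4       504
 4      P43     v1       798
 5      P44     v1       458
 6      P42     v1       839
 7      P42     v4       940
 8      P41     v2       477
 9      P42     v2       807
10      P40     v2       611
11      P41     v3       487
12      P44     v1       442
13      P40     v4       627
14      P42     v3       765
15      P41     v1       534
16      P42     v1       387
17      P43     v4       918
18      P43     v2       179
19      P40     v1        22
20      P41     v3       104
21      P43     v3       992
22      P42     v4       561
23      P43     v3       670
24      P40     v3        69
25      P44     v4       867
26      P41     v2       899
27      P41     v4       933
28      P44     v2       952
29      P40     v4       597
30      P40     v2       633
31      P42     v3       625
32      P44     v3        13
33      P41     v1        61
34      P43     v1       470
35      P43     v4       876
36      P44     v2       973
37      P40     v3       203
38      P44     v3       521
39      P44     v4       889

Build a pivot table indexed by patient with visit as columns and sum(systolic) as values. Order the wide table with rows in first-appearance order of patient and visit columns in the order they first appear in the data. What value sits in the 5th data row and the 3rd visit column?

1756

With rows in first-appearance order of patient, row 5 is patient=P44. visit columns in first-appearance order: v1, v2, v4, v3; column 3 is v4.
Long rows with patient=P44, visit=v4: 867 + 889 = 1756.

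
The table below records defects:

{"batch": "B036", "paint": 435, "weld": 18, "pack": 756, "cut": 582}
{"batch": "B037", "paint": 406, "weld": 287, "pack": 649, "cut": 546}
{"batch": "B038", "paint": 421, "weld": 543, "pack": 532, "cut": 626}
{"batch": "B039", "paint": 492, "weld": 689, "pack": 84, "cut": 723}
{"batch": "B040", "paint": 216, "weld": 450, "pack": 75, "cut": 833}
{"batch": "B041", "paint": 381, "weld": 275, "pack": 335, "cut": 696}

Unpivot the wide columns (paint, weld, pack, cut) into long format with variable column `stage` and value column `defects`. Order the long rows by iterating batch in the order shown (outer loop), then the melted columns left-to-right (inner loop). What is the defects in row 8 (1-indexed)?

24 rows total (6 × 4). Row 8: index ⌊(8-1)/4⌋ = 1 into batch → B037; (8-1) mod 4 = 3 into the melted columns → cut.
So row 8 is (B037, cut, 546); defects = 546.

546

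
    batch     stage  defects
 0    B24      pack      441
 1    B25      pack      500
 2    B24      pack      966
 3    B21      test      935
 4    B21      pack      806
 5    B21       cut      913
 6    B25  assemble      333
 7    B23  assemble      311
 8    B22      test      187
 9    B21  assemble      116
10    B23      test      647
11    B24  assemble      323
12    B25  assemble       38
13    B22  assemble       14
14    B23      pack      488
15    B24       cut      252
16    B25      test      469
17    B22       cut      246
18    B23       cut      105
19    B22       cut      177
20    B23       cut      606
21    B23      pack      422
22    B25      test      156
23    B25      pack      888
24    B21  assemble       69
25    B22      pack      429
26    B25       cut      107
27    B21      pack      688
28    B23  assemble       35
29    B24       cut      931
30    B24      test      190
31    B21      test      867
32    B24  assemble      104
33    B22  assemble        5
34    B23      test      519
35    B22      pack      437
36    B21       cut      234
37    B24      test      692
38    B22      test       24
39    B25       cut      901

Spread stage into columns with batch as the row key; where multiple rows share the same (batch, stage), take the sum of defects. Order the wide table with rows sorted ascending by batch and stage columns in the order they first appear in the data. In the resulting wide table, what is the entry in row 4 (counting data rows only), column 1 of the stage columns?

1407

With rows sorted ascending by batch, row 4 is batch=B24. stage columns in first-appearance order: pack, test, cut, assemble; column 1 is pack.
Long rows with batch=B24, stage=pack: 441 + 966 = 1407.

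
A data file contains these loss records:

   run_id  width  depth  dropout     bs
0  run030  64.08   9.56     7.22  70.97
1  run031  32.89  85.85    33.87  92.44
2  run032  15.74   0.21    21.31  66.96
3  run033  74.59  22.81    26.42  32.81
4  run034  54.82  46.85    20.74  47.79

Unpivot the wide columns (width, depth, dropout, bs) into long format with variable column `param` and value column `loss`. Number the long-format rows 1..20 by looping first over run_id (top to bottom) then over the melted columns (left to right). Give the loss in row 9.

15.74

20 rows total (5 × 4). Row 9: index ⌊(9-1)/4⌋ = 2 into run_id → run032; (9-1) mod 4 = 0 into the melted columns → width.
So row 9 is (run032, width, 15.74); loss = 15.74.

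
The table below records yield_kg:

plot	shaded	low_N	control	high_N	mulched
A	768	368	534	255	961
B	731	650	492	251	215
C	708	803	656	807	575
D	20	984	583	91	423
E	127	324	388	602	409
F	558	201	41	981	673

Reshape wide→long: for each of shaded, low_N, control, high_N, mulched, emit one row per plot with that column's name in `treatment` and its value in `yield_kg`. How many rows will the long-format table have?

30

6 plot values × 5 melted columns = 30 rows.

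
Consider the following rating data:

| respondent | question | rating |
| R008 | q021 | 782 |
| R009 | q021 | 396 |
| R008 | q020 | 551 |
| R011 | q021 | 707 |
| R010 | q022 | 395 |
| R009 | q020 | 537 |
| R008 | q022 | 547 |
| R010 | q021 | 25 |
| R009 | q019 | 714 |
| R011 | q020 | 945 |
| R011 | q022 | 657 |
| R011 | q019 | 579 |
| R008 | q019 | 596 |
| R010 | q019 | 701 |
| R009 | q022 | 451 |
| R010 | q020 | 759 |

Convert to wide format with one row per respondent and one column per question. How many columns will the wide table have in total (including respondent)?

1 column for respondent plus 4 distinct question values → 5 columns.

5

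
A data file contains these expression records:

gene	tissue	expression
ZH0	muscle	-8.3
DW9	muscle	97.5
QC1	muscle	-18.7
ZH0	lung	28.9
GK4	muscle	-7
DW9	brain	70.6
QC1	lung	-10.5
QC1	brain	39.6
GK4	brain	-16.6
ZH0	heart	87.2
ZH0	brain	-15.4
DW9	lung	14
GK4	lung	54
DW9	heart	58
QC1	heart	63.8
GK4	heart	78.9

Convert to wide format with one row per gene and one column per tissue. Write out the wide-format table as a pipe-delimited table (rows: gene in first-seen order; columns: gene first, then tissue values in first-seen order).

Columns: gene plus the 4 distinct tissue values (muscle, lung, brain, heart).
For example, row ZH0 column muscle takes expression=-8.3 from the long row (ZH0, muscle).

| gene | muscle | lung | brain | heart |
| ZH0 | -8.3 | 28.9 | -15.4 | 87.2 |
| DW9 | 97.5 | 14 | 70.6 | 58 |
| QC1 | -18.7 | -10.5 | 39.6 | 63.8 |
| GK4 | -7 | 54 | -16.6 | 78.9 |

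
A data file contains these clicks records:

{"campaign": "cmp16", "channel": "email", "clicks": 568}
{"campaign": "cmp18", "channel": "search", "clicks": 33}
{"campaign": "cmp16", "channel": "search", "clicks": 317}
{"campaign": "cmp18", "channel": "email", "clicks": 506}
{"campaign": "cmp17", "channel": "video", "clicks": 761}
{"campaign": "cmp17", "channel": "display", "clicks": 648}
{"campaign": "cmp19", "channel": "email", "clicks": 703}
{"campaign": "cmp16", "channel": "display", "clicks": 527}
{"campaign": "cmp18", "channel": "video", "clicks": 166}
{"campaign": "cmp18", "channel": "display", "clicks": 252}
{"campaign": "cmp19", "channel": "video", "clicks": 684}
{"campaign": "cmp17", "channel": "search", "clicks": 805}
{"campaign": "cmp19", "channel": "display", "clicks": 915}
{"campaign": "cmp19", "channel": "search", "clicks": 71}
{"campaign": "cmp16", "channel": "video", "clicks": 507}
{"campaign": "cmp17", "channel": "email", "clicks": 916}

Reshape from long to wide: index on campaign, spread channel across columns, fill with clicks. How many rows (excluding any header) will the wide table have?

4

4 distinct campaign values → 4 rows.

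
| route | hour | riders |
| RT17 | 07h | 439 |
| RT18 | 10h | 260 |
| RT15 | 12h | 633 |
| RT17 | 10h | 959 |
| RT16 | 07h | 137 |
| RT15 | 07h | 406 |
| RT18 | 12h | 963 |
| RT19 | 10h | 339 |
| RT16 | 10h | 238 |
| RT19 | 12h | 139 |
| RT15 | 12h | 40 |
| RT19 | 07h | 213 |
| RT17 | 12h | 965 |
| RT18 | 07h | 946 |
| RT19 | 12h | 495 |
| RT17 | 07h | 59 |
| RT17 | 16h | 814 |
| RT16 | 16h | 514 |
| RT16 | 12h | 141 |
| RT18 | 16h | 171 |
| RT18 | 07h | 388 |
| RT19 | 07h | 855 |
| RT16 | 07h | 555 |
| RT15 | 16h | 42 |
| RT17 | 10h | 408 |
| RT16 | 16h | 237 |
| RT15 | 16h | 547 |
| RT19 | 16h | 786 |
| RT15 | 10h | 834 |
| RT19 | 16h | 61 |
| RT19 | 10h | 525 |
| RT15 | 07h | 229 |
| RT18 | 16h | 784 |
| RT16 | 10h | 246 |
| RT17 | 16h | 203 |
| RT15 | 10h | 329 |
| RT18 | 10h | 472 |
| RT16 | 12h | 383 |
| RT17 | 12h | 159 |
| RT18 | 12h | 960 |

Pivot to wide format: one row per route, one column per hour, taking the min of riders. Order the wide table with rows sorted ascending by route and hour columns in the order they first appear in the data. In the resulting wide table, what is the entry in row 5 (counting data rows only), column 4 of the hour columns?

With rows sorted ascending by route, row 5 is route=RT19. hour columns in first-appearance order: 07h, 10h, 12h, 16h; column 4 is 16h.
Long rows with route=RT19, hour=16h: min(786, 61) = 61.

61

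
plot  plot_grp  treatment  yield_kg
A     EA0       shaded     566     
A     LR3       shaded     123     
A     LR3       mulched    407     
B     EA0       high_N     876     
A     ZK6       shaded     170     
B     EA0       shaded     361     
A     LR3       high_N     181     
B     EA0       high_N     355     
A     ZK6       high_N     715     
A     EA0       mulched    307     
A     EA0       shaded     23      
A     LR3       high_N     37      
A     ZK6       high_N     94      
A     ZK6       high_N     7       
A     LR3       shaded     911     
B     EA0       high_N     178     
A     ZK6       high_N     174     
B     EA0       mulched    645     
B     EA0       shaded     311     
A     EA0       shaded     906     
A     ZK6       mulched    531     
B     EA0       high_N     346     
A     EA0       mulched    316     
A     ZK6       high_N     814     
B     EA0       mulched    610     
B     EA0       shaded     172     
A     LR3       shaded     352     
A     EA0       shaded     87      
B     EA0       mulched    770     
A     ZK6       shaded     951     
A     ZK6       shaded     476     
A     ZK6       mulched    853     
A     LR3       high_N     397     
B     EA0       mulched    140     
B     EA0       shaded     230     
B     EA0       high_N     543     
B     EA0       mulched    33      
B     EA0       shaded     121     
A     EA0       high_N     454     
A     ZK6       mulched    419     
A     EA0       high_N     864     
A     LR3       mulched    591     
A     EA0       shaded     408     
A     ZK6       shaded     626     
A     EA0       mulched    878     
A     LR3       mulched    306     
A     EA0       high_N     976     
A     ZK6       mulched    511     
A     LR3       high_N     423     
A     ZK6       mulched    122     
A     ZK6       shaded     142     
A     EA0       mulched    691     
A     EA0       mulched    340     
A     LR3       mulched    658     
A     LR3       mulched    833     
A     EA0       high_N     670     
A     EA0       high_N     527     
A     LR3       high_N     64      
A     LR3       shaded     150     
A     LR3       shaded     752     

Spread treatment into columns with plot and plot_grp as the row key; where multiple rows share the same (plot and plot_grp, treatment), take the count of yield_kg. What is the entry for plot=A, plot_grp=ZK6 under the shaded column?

Rows with plot=A, plot_grp=ZK6 and treatment=shaded: yield_kg values are 170, 951, 476, 626, 142.
5 rows match — count = 5.

5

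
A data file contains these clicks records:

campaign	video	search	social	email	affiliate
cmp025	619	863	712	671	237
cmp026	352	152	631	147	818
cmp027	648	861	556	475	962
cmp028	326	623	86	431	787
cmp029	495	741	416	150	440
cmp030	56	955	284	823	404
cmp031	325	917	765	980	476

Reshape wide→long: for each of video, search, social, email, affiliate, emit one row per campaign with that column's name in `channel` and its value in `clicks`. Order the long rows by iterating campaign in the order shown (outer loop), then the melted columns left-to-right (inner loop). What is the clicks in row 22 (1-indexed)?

741

35 rows total (7 × 5). Row 22: index ⌊(22-1)/5⌋ = 4 into campaign → cmp029; (22-1) mod 5 = 1 into the melted columns → search.
So row 22 is (cmp029, search, 741); clicks = 741.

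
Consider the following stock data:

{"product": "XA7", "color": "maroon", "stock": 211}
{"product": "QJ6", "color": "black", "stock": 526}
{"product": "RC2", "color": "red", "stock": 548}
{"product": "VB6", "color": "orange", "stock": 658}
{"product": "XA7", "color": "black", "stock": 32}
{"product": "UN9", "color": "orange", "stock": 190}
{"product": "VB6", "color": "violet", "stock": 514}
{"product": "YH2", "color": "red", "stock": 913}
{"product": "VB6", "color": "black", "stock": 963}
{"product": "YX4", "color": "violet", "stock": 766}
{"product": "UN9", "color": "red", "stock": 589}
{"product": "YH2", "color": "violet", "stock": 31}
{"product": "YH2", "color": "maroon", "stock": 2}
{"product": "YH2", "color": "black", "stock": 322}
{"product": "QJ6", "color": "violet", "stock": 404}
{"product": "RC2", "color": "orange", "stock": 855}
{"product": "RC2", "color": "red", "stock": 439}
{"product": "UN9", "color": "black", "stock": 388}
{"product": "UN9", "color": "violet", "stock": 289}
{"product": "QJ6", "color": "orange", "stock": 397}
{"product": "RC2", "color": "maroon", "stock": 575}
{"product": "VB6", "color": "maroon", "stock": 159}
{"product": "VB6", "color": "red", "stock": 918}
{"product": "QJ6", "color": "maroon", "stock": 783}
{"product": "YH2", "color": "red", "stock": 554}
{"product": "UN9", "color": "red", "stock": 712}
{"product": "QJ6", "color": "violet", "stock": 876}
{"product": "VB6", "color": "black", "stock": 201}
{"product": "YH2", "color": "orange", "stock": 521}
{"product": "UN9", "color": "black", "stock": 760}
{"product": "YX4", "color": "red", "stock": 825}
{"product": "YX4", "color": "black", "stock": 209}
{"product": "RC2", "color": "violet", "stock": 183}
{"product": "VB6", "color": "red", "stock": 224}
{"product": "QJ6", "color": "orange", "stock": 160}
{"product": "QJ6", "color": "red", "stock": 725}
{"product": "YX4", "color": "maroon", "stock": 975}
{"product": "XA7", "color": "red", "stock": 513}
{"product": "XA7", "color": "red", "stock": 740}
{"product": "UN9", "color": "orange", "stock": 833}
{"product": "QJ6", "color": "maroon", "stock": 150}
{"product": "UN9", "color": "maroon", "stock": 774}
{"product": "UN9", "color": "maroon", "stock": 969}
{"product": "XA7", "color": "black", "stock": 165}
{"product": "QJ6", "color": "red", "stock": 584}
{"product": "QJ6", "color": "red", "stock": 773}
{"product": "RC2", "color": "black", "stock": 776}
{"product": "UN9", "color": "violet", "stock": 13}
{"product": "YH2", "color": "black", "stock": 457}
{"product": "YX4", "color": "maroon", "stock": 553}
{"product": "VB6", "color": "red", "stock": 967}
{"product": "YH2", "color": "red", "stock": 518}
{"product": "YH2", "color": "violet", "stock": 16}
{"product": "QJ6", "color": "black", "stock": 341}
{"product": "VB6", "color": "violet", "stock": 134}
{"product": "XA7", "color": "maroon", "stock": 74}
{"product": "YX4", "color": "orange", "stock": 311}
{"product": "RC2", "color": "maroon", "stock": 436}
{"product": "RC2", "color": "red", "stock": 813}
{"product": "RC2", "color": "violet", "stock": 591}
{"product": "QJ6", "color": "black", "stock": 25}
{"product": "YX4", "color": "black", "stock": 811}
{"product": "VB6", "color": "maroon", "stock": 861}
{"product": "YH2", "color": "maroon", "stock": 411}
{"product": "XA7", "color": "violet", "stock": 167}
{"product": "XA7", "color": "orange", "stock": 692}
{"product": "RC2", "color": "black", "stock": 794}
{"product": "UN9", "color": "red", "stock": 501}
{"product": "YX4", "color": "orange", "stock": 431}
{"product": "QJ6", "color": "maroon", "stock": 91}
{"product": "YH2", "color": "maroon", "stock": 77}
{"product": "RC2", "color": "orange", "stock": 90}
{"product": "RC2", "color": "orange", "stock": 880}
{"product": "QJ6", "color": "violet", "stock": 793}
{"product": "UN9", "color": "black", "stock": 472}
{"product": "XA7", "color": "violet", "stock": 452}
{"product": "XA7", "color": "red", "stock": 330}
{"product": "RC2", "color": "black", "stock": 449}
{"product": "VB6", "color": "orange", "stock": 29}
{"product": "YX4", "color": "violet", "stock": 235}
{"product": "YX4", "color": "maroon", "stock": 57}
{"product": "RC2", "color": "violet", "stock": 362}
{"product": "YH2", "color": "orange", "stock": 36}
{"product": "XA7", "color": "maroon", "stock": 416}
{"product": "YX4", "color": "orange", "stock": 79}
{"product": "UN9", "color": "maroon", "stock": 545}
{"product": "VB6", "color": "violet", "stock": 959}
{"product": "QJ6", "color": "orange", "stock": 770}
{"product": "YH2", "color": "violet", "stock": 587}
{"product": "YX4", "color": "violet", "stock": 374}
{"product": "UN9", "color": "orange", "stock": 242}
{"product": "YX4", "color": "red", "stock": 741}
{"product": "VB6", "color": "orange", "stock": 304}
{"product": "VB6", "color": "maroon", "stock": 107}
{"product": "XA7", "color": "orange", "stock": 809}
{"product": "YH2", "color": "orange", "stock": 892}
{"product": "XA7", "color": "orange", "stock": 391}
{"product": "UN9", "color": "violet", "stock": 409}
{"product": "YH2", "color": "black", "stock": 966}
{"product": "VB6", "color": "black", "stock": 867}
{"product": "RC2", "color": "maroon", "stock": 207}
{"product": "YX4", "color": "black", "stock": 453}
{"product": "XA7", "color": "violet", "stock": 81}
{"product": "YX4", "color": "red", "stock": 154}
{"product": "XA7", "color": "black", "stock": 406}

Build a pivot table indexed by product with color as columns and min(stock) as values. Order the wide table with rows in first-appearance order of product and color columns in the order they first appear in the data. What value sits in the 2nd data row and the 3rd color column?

584

With rows in first-appearance order of product, row 2 is product=QJ6. color columns in first-appearance order: maroon, black, red, orange, violet; column 3 is red.
Long rows with product=QJ6, color=red: min(725, 584, 773) = 584.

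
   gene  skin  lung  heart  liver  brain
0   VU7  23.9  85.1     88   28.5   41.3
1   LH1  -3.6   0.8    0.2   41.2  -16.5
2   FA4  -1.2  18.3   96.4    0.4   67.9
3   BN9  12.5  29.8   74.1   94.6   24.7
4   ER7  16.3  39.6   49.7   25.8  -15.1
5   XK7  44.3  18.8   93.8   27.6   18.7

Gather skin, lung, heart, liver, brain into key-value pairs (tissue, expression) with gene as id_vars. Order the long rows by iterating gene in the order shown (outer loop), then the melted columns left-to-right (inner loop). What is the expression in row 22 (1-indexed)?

30 rows total (6 × 5). Row 22: index ⌊(22-1)/5⌋ = 4 into gene → ER7; (22-1) mod 5 = 1 into the melted columns → lung.
So row 22 is (ER7, lung, 39.6); expression = 39.6.

39.6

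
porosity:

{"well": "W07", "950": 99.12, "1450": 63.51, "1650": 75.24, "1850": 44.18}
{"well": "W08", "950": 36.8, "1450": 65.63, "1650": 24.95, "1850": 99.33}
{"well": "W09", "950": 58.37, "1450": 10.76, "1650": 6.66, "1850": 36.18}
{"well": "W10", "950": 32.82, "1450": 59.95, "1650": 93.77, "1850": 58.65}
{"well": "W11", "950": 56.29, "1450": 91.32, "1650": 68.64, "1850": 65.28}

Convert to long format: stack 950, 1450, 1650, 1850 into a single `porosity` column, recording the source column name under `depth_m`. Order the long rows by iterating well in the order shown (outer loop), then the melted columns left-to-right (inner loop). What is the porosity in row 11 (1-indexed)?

20 rows total (5 × 4). Row 11: index ⌊(11-1)/4⌋ = 2 into well → W09; (11-1) mod 4 = 2 into the melted columns → 1650.
So row 11 is (W09, 1650, 6.66); porosity = 6.66.

6.66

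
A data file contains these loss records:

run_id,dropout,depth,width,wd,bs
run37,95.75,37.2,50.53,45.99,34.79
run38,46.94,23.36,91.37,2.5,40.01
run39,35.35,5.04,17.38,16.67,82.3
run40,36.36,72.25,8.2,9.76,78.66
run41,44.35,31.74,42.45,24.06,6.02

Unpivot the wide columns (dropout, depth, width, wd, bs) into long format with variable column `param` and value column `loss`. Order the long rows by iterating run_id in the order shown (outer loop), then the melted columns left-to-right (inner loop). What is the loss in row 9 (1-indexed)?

25 rows total (5 × 5). Row 9: index ⌊(9-1)/5⌋ = 1 into run_id → run38; (9-1) mod 5 = 3 into the melted columns → wd.
So row 9 is (run38, wd, 2.5); loss = 2.5.

2.5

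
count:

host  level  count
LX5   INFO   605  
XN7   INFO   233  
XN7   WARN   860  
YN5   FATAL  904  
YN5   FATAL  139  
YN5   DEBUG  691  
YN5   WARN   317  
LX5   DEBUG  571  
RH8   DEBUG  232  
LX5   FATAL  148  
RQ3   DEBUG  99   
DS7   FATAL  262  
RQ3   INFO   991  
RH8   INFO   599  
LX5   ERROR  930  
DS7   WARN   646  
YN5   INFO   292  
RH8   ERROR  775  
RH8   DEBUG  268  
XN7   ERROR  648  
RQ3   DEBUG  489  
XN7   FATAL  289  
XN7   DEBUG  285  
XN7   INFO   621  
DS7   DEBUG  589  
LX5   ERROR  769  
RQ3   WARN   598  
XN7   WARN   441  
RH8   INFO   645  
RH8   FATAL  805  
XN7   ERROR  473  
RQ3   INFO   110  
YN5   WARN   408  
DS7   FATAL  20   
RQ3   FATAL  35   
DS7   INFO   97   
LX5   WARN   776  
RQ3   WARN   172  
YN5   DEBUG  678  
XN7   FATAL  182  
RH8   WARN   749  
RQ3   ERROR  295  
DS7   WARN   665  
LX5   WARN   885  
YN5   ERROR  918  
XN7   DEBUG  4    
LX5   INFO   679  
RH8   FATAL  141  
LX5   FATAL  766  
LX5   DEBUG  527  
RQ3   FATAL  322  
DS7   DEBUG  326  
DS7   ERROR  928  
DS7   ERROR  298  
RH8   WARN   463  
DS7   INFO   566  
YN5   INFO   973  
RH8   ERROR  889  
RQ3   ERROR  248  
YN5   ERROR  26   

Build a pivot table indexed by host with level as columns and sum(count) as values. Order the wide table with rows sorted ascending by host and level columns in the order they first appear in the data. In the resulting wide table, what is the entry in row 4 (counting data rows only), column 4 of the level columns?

588

With rows sorted ascending by host, row 4 is host=RQ3. level columns in first-appearance order: INFO, WARN, FATAL, DEBUG, ERROR; column 4 is DEBUG.
Long rows with host=RQ3, level=DEBUG: 99 + 489 = 588.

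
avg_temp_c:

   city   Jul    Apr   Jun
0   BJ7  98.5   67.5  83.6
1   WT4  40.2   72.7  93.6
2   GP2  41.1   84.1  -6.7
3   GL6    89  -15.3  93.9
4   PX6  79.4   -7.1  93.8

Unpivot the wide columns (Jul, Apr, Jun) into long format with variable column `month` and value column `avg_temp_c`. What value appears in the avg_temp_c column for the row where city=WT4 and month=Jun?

93.6

Unpivoting turns each (city, wide-column) pair into one long row.
The wide cell at row WT4, column Jun holds 93.6, so the long row (WT4, Jun) has avg_temp_c=93.6.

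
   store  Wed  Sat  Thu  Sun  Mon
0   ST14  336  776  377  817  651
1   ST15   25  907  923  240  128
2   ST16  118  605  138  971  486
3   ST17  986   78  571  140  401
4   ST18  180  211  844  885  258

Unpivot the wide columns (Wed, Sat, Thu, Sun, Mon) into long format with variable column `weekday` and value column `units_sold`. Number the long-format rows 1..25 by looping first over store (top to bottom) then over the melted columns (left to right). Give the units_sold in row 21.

180

25 rows total (5 × 5). Row 21: index ⌊(21-1)/5⌋ = 4 into store → ST18; (21-1) mod 5 = 0 into the melted columns → Wed.
So row 21 is (ST18, Wed, 180); units_sold = 180.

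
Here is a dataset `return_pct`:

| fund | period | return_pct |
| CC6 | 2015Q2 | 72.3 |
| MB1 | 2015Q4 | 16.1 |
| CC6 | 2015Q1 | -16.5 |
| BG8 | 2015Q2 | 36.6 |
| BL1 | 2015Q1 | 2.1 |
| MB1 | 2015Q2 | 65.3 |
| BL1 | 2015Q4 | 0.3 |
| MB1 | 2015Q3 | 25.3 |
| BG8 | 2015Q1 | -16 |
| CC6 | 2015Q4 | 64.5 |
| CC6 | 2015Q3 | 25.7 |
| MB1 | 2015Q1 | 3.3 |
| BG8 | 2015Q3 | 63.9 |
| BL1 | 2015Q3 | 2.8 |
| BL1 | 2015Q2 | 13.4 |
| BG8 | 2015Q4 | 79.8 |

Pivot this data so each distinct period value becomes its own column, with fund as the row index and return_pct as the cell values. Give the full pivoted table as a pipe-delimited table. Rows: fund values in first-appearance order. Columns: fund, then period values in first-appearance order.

Columns: fund plus the 4 distinct period values (2015Q2, 2015Q4, 2015Q1, 2015Q3).
For example, row CC6 column 2015Q2 takes return_pct=72.3 from the long row (CC6, 2015Q2).

| fund | 2015Q2 | 2015Q4 | 2015Q1 | 2015Q3 |
| CC6 | 72.3 | 64.5 | -16.5 | 25.7 |
| MB1 | 65.3 | 16.1 | 3.3 | 25.3 |
| BG8 | 36.6 | 79.8 | -16 | 63.9 |
| BL1 | 13.4 | 0.3 | 2.1 | 2.8 |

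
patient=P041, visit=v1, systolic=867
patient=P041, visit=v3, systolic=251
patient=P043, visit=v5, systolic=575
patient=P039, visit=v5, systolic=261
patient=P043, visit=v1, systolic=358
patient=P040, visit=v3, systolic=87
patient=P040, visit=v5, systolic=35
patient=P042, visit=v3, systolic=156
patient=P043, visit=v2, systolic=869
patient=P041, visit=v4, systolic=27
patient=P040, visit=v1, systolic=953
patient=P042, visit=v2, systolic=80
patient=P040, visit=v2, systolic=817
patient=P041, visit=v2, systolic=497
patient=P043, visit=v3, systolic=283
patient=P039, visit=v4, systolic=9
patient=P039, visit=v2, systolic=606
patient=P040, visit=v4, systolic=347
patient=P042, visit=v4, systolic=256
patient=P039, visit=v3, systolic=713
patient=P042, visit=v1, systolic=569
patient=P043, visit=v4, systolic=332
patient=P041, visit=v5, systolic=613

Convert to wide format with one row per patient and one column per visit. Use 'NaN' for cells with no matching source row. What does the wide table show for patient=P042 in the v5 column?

No long-format row has patient=P042 and visit=v5, so the cell is NaN.

NaN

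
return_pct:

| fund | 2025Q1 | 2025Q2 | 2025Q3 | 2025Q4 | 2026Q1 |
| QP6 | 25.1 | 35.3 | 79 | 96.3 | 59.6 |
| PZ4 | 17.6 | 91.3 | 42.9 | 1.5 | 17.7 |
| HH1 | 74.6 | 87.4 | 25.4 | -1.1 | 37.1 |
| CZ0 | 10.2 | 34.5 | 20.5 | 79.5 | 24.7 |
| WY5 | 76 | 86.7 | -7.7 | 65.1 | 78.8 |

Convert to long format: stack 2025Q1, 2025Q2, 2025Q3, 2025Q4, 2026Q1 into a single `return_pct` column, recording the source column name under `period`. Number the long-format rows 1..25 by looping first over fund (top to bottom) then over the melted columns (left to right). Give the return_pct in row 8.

42.9

25 rows total (5 × 5). Row 8: index ⌊(8-1)/5⌋ = 1 into fund → PZ4; (8-1) mod 5 = 2 into the melted columns → 2025Q3.
So row 8 is (PZ4, 2025Q3, 42.9); return_pct = 42.9.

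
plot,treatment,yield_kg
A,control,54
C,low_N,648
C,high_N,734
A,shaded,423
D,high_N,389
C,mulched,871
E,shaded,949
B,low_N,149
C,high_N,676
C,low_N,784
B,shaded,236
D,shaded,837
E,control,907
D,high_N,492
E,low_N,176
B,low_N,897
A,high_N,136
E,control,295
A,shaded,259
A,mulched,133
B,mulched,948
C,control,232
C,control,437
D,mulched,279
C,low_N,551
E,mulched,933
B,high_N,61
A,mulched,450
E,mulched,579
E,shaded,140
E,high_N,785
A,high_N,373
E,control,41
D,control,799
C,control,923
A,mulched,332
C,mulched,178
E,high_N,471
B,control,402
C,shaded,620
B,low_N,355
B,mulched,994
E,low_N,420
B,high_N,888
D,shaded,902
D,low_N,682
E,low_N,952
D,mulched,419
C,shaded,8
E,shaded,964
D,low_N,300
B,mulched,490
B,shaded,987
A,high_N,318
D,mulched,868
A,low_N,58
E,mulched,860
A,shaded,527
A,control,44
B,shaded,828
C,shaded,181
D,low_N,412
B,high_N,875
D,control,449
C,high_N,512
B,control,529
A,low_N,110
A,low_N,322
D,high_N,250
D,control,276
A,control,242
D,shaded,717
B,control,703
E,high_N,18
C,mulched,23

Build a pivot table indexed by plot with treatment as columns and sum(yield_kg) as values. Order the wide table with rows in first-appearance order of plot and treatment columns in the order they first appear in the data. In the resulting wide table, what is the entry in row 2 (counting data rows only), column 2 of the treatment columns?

With rows in first-appearance order of plot, row 2 is plot=C. treatment columns in first-appearance order: control, low_N, high_N, shaded, mulched; column 2 is low_N.
Long rows with plot=C, treatment=low_N: 648 + 784 + 551 = 1983.

1983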